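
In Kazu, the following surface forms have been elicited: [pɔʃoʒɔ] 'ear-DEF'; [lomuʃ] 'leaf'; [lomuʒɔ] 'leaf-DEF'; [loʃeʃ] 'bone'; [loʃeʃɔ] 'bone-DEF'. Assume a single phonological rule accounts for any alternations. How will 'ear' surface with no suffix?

The root 'leaf' surfaces as [lomuʃ] and [lomuʒɔ], with a stem-final [ʃ] ~ [ʒ] alternation.
The stem 'bone' ([loʃeʃ], [loʃeʃɔ]) shows [ʃ] unchanged in both environments, so [ʃ] cannot be basic with [ʒ] derived before the DEF suffix.
The underlying segment must be /ʒ/; voiced obstruents become voiceless word-finally, yielding [ʃ] there.
The one attested form of 'ear', [pɔʃoʒɔ], shows underlying /pɔʃoʒ/. Applying the same rule word-finally gives [pɔʃoʃ].

[pɔʃoʃ]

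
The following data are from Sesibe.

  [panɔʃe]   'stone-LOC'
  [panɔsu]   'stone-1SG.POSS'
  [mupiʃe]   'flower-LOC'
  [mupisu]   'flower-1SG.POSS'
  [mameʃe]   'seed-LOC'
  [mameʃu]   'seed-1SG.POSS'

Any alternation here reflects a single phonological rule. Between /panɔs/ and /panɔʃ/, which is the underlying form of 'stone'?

/panɔs/

The stem for 'stone' ends in [ʃ] in [panɔʃe] but [s] in [panɔsu].
Compare 'seed', with invariant [ʃ] in [mameʃe] and [mameʃu]: an analysis with underlying /ʃ/ and a rule producing [s] before the 1SG.POSS suffix would wrongly predict alternation here too.
So /s/ is underlying, and a rule of palatalization before a front vowel — /s/ becomes palato-alveolar [ʃ] before a front vowel — gives [ʃ].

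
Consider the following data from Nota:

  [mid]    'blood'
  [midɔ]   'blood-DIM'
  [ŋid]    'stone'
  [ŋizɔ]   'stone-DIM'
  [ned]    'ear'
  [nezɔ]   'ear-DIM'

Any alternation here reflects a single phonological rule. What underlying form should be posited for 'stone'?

/ŋiz/

The root 'stone' surfaces as [ŋid] and [ŋizɔ], with a stem-final [d] ~ [z] alternation.
If /d/ were underlying and a rule turned it into [z] before the DIM suffix, 'blood' would also alternate; but it has [d] in both [mid] and [midɔ].
The alternation reflects word-final hardening: voiced fricatives become stops word-finally. /z/ is underlying.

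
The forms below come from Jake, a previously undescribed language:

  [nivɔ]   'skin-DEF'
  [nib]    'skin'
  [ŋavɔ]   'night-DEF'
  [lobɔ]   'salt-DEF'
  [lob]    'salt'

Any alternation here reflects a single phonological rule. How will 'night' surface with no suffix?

[ŋab]

The stem for 'skin' ends in [v] in [nivɔ] but [b] in [nib].
The stem 'salt' ([lobɔ], [lob]) shows [b] unchanged in both environments, so [b] cannot be basic with [v] derived before the DEF suffix.
Therefore /v/ is basic and [b] is derived by word-final hardening (voiced fricatives become stops word-finally).
The one attested form of 'night', [ŋavɔ], shows underlying /ŋav/. Applying the same rule word-finally gives [ŋab].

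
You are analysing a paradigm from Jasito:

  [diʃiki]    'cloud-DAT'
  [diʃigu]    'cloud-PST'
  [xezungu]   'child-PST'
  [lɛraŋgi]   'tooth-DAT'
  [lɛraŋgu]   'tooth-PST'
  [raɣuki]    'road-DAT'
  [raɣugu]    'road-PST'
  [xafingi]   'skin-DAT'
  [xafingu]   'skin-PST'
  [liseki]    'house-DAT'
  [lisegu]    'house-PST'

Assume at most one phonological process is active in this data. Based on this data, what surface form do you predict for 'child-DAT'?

[xezungi]

The DAT morpheme has two allomorphs, [-gi] and [-ki].
By contrast the PST suffix keeps its initial [g] throughout — that segment must be underlying.
So the underlying form is /-ki/, and voiceless stops become voiced after a nasal.
After 'child', which ends in a nasal, the suffix surfaces as [-gi], giving [xezungi].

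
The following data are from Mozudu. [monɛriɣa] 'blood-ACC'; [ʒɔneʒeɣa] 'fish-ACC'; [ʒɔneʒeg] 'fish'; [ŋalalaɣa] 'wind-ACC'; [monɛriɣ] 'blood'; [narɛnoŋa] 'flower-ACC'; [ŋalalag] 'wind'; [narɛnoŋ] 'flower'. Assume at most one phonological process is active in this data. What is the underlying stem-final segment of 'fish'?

The root 'fish' surfaces as [ʒɔneʒeɣa] and [ʒɔneʒeg], with a stem-final [ɣ] ~ [g] alternation.
If /ɣ/ were underlying and a rule turned it into [g] in isolation, 'blood' would also alternate; but it has [ɣ] in both [monɛriɣa] and [monɛriɣ].
The alternation reflects intervocalic spirantization: voiced stops become fricatives between vowels. /g/ is underlying.

/g/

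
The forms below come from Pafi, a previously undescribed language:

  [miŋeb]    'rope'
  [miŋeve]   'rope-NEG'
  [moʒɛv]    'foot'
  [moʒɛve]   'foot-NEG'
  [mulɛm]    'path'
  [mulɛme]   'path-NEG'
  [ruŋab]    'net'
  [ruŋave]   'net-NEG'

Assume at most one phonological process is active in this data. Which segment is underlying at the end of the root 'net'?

/b/

'net' shows [b] ~ [v] at the end of the stem ([ruŋab] vs [ruŋave]).
Compare 'foot', with invariant [v] in [moʒɛv] and [moʒɛve]: an analysis with underlying /v/ and a rule producing [b] in isolation would wrongly predict alternation here too.
The alternation reflects intervocalic spirantization: voiced stops become fricatives between vowels. /b/ is underlying.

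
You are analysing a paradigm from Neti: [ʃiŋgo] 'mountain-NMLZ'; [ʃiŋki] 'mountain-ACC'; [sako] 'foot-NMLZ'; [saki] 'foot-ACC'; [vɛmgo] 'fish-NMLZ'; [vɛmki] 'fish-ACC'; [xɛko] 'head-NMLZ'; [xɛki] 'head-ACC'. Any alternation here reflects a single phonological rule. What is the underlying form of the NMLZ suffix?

/-go/

The NMLZ suffix surfaces as [-go] and [-ko], depending on the final segment of the stem.
The ACC suffix, which begins with [k], is invariant after every stem; so [k] is not altered by any rule here.
So the underlying form is /-go/, and voiced stops become voiceless after a vowel.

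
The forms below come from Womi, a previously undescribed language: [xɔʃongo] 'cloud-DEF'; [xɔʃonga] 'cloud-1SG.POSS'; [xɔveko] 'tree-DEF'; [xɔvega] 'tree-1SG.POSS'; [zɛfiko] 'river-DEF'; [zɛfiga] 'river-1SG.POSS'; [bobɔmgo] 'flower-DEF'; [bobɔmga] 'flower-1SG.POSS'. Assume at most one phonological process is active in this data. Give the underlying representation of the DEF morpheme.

The DEF suffix surfaces as [-go] and [-ko], depending on the final segment of the stem.
By contrast the 1SG.POSS suffix keeps its initial [g] throughout — that segment must be underlying.
So the underlying form is /-ko/, and voiceless stops become voiced after a nasal.

/-ko/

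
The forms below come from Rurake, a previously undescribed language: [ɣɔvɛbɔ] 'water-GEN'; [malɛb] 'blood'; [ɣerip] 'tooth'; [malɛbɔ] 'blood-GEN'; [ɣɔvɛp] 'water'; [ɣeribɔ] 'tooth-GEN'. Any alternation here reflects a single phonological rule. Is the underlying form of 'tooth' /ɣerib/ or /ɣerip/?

/ɣerip/

The stem for 'tooth' ends in [b] in [ɣeribɔ] but [p] in [ɣerip].
Compare 'blood', with invariant [b] in [malɛbɔ] and [malɛb]: an analysis with underlying /b/ and a rule producing [p] in isolation would wrongly predict alternation here too.
So /p/ is underlying, and a rule of intervocalic voicing — voiceless stops become voiced between vowels — gives [b].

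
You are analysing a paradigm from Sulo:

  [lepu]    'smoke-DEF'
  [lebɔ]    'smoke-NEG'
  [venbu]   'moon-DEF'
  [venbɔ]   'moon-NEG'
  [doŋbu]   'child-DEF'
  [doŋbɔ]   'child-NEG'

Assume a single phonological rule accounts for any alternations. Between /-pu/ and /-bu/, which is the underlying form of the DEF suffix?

The DEF suffix surfaces as [-bu] and [-pu], depending on the final segment of the stem.
The NEG suffix, which begins with [b], is invariant after every stem; so [b] is not altered by any rule here.
The DEF suffix is therefore /-pu/ underlyingly, with post-nasal voicing: voiceless stops become voiced after a nasal.

/-pu/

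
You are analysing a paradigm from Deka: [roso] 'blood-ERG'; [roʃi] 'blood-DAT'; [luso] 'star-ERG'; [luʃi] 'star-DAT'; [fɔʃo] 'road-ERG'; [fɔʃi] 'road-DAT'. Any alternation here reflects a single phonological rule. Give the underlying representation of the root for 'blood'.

/ros/

The root 'blood' surfaces as [roso] and [roʃi], with a stem-final [s] ~ [ʃ] alternation.
Compare 'road', with invariant [ʃ] in [fɔʃo] and [fɔʃi]: an analysis with underlying /ʃ/ and a rule producing [s] before the ERG suffix would wrongly predict alternation here too.
The alternation reflects palatalization before a front vowel: /s/ becomes palato-alveolar [ʃ] before a front vowel. /s/ is underlying.
So 'blood' = /ros/.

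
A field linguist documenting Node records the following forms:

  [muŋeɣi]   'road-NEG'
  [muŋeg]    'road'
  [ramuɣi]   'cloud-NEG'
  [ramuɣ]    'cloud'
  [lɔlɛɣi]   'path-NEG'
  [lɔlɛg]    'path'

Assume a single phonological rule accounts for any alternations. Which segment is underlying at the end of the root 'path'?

/g/

In [lɔlɛɣi] and [lɔlɛg] the final segment of 'path' alternates: [ɣ] ~ [g].
The stem 'cloud' ([ramuɣi], [ramuɣ]) shows [ɣ] unchanged in both environments, so [ɣ] cannot be basic with [g] derived in isolation.
The alternation reflects intervocalic spirantization: voiced stops become fricatives between vowels. /g/ is underlying.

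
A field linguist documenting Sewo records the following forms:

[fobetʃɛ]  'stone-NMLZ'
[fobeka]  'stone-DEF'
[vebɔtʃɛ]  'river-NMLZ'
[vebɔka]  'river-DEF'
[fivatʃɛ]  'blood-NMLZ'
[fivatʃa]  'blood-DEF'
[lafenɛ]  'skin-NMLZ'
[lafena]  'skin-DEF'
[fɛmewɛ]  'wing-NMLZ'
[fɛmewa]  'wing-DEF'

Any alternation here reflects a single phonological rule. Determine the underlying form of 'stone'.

In [fobetʃɛ] and [fobeka] the final segment of 'stone' alternates: [tʃ] ~ [k].
But 'blood' keeps [tʃ] in both environments ([fivatʃɛ], [fivatʃa]), so there is no rule changing /tʃ/ to [k] before the DEF suffix.
So /k/ is underlying, and a rule of palatalization before a front vowel — /k/ becomes palato-alveolar [tʃ] before a front vowel — gives [tʃ].

/fobek/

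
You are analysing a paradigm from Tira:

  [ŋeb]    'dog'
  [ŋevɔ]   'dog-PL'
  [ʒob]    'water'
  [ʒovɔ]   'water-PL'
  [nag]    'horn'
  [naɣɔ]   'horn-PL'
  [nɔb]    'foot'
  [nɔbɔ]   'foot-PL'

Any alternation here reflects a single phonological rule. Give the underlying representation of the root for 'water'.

The stem for 'water' ends in [b] in [ʒob] but [v] in [ʒovɔ].
If /b/ were underlying and a rule turned it into [v] before the PL suffix, 'foot' would also alternate; but it has [b] in both [nɔb] and [nɔbɔ].
The underlying segment must be /v/; voiced fricatives become stops word-finally, yielding [b] there.
The underlying form of 'water' is therefore /ʒov/.

/ʒov/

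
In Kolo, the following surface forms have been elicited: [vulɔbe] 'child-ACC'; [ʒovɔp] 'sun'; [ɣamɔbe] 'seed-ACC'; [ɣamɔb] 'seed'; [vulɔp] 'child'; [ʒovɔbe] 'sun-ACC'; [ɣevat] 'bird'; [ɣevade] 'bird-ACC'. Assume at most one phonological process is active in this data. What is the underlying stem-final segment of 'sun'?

/p/

In [ʒovɔp] and [ʒovɔbe] the final segment of 'sun' alternates: [p] ~ [b].
But 'seed' keeps [b] in both environments ([ɣamɔb], [ɣamɔbe]), so there is no rule changing /b/ to [p] in isolation.
The underlying segment must be /p/; voiceless stops become voiced between vowels, yielding [b] there.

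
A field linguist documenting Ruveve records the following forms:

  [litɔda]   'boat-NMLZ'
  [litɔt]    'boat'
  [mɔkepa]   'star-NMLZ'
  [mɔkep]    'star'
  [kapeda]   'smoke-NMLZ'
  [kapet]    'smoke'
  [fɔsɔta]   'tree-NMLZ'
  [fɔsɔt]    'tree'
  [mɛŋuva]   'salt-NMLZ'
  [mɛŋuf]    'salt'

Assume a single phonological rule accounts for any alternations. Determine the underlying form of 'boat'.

/litɔd/

The stem for 'boat' ends in [d] in [litɔda] but [t] in [litɔt].
But 'tree' keeps [t] in both environments ([fɔsɔta], [fɔsɔt]), so there is no rule changing /t/ to [d] before the NMLZ suffix.
The alternation reflects word-final obstruent devoicing: voiced obstruents become voiceless word-finally. /d/ is underlying.
So 'boat' = /litɔd/.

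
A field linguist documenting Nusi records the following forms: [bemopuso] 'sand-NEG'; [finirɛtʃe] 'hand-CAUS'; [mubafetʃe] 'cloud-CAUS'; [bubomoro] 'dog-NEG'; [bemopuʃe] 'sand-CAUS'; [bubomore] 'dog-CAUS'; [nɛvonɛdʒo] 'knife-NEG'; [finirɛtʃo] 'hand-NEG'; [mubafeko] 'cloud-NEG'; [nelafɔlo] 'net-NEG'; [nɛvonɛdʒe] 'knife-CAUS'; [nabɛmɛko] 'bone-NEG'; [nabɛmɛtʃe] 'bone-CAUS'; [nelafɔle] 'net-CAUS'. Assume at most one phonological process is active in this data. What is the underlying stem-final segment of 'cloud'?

/k/

'cloud' shows [tʃ] ~ [k] at the end of the stem ([mubafetʃe] vs [mubafeko]).
The stem 'hand' ([finirɛtʃe], [finirɛtʃo]) shows [tʃ] unchanged in both environments, so [tʃ] cannot be basic with [k] derived before the NEG suffix.
Therefore /k/ is basic and [tʃ] is derived by palatalization before a front vowel (/k/ and /s/ become palato-alveolar [tʃ] and [ʃ] before a front vowel).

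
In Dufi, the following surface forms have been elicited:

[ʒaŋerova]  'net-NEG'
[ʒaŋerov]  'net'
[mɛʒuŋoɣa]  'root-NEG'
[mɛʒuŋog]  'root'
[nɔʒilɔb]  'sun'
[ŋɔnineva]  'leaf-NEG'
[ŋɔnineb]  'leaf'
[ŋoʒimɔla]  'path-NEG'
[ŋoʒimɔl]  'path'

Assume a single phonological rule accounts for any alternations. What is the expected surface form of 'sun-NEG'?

[nɔʒilɔva]

'leaf' shows [v] ~ [b] at the end of the stem ([ŋɔnineva] vs [ŋɔnineb]).
If /v/ were underlying and a rule turned it into [b] in isolation, 'net' would also alternate; but it has [v] in both [ʒaŋerova] and [ʒaŋerov].
So /b/ is underlying, and a rule of intervocalic spirantization — voiced stops become fricatives between vowels — gives [v].
From [nɔʒilɔb] the stem 'sun' is /nɔʒilɔb/; between vowels this yields [nɔʒilɔva].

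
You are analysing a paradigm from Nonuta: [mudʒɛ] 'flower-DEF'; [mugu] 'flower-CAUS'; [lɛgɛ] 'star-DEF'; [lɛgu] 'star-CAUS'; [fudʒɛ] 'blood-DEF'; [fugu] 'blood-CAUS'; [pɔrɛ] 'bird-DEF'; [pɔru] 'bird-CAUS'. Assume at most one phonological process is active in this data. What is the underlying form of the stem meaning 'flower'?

In [mudʒɛ] and [mugu] the final segment of 'flower' alternates: [dʒ] ~ [g].
But 'star' keeps [g] in both environments ([lɛgɛ], [lɛgu]), so there is no rule changing /g/ to [dʒ] before the DEF suffix.
The alternation reflects depalatalization: palato-alveolar /dʒ/ becomes [g] when no front vowel follows. /dʒ/ is underlying.
Hence 'flower' is /mudʒ/ underlyingly.

/mudʒ/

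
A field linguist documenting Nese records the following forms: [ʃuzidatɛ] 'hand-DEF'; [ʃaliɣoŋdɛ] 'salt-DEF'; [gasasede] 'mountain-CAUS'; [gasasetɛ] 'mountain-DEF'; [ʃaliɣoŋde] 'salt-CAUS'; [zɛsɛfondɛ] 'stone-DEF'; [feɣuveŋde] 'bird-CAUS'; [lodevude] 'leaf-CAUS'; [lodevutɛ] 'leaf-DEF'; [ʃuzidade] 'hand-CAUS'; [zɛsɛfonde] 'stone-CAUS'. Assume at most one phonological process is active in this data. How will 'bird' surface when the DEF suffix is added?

[feɣuveŋdɛ]

The DEF morpheme has two allomorphs, [-dɛ] and [-tɛ].
By contrast the CAUS suffix keeps its initial [d] throughout — that segment must be underlying.
The DEF suffix is therefore /-tɛ/ underlyingly, with post-nasal voicing: voiceless stops become voiced after a nasal.
After 'bird', which ends in a nasal, the suffix surfaces as [-dɛ], giving [feɣuveŋdɛ].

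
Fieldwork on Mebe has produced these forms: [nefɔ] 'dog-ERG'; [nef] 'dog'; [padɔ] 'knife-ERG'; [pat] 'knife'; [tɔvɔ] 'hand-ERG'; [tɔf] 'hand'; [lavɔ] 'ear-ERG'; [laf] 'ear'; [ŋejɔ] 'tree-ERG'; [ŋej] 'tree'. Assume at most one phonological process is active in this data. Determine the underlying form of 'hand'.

/tɔv/

In [tɔvɔ] and [tɔf] the final segment of 'hand' alternates: [v] ~ [f].
The stem 'dog' ([nefɔ], [nef]) shows [f] unchanged in both environments, so [f] cannot be basic with [v] derived before the ERG suffix.
The alternation reflects word-final obstruent devoicing: voiced obstruents become voiceless word-finally. /v/ is underlying.
So 'hand' = /tɔv/.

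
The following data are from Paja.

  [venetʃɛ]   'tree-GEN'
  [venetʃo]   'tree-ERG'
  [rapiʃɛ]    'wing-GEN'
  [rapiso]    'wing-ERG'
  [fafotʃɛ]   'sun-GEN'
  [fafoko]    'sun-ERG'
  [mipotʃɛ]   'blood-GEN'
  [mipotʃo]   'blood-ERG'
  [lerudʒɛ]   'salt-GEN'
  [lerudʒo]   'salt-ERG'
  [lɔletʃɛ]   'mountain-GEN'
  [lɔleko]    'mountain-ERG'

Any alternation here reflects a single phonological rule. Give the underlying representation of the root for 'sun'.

In [fafotʃɛ] and [fafoko] the final segment of 'sun' alternates: [tʃ] ~ [k].
The stem 'blood' ([mipotʃɛ], [mipotʃo]) shows [tʃ] unchanged in both environments, so [tʃ] cannot be basic with [k] derived before the ERG suffix.
Therefore /k/ is basic and [tʃ] is derived by palatalization before a front vowel (/k/ and /s/ become palato-alveolar [tʃ] and [ʃ] before a front vowel).
So 'sun' = /fafok/.

/fafok/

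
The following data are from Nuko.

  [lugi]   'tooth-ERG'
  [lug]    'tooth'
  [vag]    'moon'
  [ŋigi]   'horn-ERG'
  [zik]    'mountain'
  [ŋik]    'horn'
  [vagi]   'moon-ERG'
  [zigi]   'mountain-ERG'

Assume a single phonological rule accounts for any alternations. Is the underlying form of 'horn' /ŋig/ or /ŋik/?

In [ŋigi] and [ŋik] the final segment of 'horn' alternates: [g] ~ [k].
But 'tooth' keeps [g] in both environments ([lugi], [lug]), so there is no rule changing /g/ to [k] in isolation.
Therefore /k/ is basic and [g] is derived by intervocalic voicing (voiceless stops become voiced between vowels).

/ŋik/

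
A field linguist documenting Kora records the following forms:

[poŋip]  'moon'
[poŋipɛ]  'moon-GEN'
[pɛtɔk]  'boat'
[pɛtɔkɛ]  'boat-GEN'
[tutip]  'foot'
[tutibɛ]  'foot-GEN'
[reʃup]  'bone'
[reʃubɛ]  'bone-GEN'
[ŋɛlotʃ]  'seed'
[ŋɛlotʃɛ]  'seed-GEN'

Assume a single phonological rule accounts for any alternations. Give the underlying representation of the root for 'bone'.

/reʃub/

In [reʃup] and [reʃubɛ] the final segment of 'bone' alternates: [p] ~ [b].
Compare 'moon', with invariant [p] in [poŋip] and [poŋipɛ]: an analysis with underlying /p/ and a rule producing [b] before the GEN suffix would wrongly predict alternation here too.
The alternation reflects word-final obstruent devoicing: voiced obstruents become voiceless word-finally. /b/ is underlying.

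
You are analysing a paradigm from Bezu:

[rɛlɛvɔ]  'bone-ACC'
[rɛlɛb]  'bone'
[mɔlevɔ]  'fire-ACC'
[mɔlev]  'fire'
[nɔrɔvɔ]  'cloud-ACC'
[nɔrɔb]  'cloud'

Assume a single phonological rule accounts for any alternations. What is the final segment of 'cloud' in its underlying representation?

'cloud' shows [v] ~ [b] at the end of the stem ([nɔrɔvɔ] vs [nɔrɔb]).
If /v/ were underlying and a rule turned it into [b] in isolation, 'fire' would also alternate; but it has [v] in both [mɔlevɔ] and [mɔlev].
So /b/ is underlying, and a rule of intervocalic spirantization — voiced stops become fricatives between vowels — gives [v].

/b/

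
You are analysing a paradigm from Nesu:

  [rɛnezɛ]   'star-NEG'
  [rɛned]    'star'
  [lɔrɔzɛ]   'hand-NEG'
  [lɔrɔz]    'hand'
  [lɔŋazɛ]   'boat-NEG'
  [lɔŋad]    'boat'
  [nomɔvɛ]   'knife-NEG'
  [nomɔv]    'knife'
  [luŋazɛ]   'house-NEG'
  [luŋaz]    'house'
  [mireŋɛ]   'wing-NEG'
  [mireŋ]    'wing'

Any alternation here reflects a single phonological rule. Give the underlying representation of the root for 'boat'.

The root 'boat' surfaces as [lɔŋazɛ] and [lɔŋad], with a stem-final [z] ~ [d] alternation.
If /z/ were underlying and a rule turned it into [d] in isolation, 'hand' would also alternate; but it has [z] in both [lɔrɔzɛ] and [lɔrɔz].
The alternation reflects intervocalic spirantization: voiced stops become fricatives between vowels. /d/ is underlying.

/lɔŋad/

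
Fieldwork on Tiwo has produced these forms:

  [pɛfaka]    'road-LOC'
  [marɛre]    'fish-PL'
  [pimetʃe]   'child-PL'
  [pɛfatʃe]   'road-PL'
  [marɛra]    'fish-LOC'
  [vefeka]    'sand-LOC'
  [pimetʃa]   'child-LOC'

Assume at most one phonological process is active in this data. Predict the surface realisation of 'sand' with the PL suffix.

[vefetʃe]

'road' shows [tʃ] ~ [k] at the end of the stem ([pɛfatʃe] vs [pɛfaka]).
But 'child' keeps [tʃ] in both environments ([pimetʃe], [pimetʃa]), so there is no rule changing /tʃ/ to [k] before the LOC suffix.
So /k/ is underlying, and a rule of palatalization before a front vowel — /k/ becomes palato-alveolar [tʃ] before a front vowel — gives [tʃ].
The one attested form of 'sand', [vefeka], shows underlying /vefek/. Applying the same rule before a front vowel gives [vefetʃe].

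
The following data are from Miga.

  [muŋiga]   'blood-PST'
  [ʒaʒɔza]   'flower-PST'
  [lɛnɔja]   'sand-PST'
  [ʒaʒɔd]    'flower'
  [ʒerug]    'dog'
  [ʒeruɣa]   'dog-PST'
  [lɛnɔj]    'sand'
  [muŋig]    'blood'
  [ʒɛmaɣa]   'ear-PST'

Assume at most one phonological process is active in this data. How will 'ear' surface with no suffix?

The root 'dog' surfaces as [ʒerug] and [ʒeruɣa], with a stem-final [g] ~ [ɣ] alternation.
But 'blood' keeps [g] in both environments ([muŋig], [muŋiga]), so there is no rule changing /g/ to [ɣ] before the PST suffix.
The alternation reflects word-final hardening: voiced fricatives become stops word-finally. /ɣ/ is underlying.
The one attested form of 'ear', [ʒɛmaɣa], shows underlying /ʒɛmaɣ/. Applying the same rule word-finally gives [ʒɛmag].

[ʒɛmag]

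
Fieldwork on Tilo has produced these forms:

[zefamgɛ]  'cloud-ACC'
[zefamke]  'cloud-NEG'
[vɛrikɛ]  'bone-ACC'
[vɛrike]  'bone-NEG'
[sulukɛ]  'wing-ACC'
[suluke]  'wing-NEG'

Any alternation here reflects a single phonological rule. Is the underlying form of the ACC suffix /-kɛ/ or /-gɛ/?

/-gɛ/

The ACC morpheme has two allomorphs, [-gɛ] and [-kɛ].
The NEG suffix, which begins with [k], is invariant after every stem; so [k] is not altered by any rule here.
The ACC suffix is therefore /-gɛ/ underlyingly, with post-vocalic devoicing: voiced stops become voiceless after a vowel.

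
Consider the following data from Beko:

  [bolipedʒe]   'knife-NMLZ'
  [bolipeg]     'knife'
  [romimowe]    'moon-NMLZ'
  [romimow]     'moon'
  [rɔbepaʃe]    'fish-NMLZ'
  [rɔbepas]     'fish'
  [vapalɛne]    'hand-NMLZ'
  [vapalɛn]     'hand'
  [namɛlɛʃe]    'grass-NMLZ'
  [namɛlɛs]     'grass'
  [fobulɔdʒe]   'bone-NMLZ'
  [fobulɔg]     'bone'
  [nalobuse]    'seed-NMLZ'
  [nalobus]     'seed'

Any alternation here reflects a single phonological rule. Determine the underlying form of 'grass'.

/namɛlɛʃ/

The root 'grass' surfaces as [namɛlɛʃe] and [namɛlɛs], with a stem-final [ʃ] ~ [s] alternation.
Compare 'seed', with invariant [s] in [nalobuse] and [nalobus]: an analysis with underlying /s/ and a rule producing [ʃ] before the NMLZ suffix would wrongly predict alternation here too.
The alternation reflects depalatalization: palato-alveolar /dʒ/ and /ʃ/ become [g] and [s] when no front vowel follows. /ʃ/ is underlying.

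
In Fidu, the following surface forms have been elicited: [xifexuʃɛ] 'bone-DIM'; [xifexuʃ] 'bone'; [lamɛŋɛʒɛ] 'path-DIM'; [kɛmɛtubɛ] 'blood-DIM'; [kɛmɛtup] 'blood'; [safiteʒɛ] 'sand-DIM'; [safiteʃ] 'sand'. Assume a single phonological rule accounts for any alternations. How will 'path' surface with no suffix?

In [safiteʒɛ] and [safiteʃ] the final segment of 'sand' alternates: [ʒ] ~ [ʃ].
If /ʃ/ were underlying and a rule turned it into [ʒ] before the DIM suffix, 'bone' would also alternate; but it has [ʃ] in both [xifexuʃɛ] and [xifexuʃ].
The underlying segment must be /ʒ/; voiced obstruents become voiceless word-finally, yielding [ʃ] there.
The one attested form of 'path', [lamɛŋɛʒɛ], shows underlying /lamɛŋɛʒ/. Applying the same rule word-finally gives [lamɛŋɛʃ].

[lamɛŋɛʃ]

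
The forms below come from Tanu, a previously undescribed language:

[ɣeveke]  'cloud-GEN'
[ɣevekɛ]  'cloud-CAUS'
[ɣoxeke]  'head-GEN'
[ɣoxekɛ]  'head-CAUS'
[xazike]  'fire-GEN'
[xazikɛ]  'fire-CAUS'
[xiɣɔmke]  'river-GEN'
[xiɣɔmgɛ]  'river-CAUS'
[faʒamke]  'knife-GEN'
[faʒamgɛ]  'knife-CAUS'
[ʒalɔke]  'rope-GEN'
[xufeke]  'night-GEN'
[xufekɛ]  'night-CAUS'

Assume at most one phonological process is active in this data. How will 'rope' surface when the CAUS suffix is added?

The CAUS morpheme has two allomorphs, [-gɛ] and [-kɛ].
The GEN suffix, which begins with [k], is invariant after every stem; so [k] is not altered by any rule here.
So the underlying form is /-gɛ/, and voiced stops become voiceless after a vowel.
After 'rope', which ends in a vowel, the suffix surfaces as [-kɛ], giving [ʒalɔkɛ].

[ʒalɔkɛ]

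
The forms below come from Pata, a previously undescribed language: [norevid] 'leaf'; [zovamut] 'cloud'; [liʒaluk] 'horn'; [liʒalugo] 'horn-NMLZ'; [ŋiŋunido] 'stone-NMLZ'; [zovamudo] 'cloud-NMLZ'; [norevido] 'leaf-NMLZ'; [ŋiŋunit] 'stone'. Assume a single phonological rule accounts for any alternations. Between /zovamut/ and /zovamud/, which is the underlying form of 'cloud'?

In [zovamudo] and [zovamut] the final segment of 'cloud' alternates: [d] ~ [t].
But 'leaf' keeps [d] in both environments ([norevido], [norevid]), so there is no rule changing /d/ to [t] in isolation.
The underlying segment must be /t/; voiceless stops become voiced between vowels, yielding [d] there.

/zovamut/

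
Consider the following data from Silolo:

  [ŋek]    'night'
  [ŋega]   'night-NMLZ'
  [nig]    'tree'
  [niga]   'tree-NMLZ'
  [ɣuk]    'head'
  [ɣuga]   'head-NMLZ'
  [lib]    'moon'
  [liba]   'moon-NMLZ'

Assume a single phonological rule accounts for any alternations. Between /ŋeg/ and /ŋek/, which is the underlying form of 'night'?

/ŋek/

The root 'night' surfaces as [ŋek] and [ŋega], with a stem-final [k] ~ [g] alternation.
If /g/ were underlying and a rule turned it into [k] in isolation, 'tree' would also alternate; but it has [g] in both [nig] and [niga].
So /k/ is underlying, and a rule of intervocalic voicing — voiceless stops become voiced between vowels — gives [g].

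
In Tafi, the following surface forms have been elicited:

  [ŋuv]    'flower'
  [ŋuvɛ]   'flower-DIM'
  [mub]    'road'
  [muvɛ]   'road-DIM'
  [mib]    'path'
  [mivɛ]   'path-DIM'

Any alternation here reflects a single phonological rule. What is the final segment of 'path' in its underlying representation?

The stem for 'path' ends in [b] in [mib] but [v] in [mivɛ].
But 'flower' keeps [v] in both environments ([ŋuv], [ŋuvɛ]), so there is no rule changing /v/ to [b] in isolation.
Therefore /b/ is basic and [v] is derived by intervocalic spirantization (voiced stops become fricatives between vowels).

/b/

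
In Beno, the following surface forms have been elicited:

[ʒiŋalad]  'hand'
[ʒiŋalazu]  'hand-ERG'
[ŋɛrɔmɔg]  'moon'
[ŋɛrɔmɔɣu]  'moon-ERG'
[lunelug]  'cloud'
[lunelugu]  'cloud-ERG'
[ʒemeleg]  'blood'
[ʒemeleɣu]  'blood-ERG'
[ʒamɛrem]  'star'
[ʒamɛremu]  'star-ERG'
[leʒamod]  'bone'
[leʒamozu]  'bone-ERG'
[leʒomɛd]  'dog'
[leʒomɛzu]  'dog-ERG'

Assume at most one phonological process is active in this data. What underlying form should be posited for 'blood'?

/ʒemeleɣ/

In [ʒemeleg] and [ʒemeleɣu] the final segment of 'blood' alternates: [g] ~ [ɣ].
Compare 'cloud', with invariant [g] in [lunelug] and [lunelugu]: an analysis with underlying /g/ and a rule producing [ɣ] before the ERG suffix would wrongly predict alternation here too.
Therefore /ɣ/ is basic and [g] is derived by word-final hardening (voiced fricatives become stops word-finally).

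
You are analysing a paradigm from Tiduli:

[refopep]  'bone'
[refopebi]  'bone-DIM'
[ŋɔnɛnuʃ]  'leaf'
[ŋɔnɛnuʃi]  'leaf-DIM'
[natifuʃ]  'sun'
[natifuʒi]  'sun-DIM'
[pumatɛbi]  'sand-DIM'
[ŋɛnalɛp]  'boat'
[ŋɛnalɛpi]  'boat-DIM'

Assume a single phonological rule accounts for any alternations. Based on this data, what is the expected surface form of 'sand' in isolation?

[pumatɛp]

'bone' shows [p] ~ [b] at the end of the stem ([refopep] vs [refopebi]).
But 'boat' keeps [p] in both environments ([ŋɛnalɛp], [ŋɛnalɛpi]), so there is no rule changing /p/ to [b] before the DIM suffix.
So /b/ is underlying, and a rule of word-final obstruent devoicing — voiced obstruents become voiceless word-finally — gives [p].
From [pumatɛbi] the stem 'sand' is /pumatɛb/; word-finally this yields [pumatɛp].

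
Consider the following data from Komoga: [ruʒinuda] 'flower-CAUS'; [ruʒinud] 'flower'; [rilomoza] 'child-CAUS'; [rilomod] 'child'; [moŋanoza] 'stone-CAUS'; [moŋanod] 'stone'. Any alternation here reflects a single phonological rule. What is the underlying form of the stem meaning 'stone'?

'stone' shows [z] ~ [d] at the end of the stem ([moŋanoza] vs [moŋanod]).
But 'flower' keeps [d] in both environments ([ruʒinuda], [ruʒinud]), so there is no rule changing /d/ to [z] before the CAUS suffix.
The alternation reflects word-final hardening: voiced fricatives become stops word-finally. /z/ is underlying.

/moŋanoz/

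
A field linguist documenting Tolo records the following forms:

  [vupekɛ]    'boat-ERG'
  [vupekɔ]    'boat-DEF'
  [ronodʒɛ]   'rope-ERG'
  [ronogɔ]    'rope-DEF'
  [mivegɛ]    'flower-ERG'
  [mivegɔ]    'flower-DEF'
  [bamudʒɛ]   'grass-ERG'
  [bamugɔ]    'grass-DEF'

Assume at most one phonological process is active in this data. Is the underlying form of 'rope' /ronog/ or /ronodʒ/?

/ronodʒ/

The root 'rope' surfaces as [ronodʒɛ] and [ronogɔ], with a stem-final [dʒ] ~ [g] alternation.
If /g/ were underlying and a rule turned it into [dʒ] before the ERG suffix, 'flower' would also alternate; but it has [g] in both [mivegɛ] and [mivegɔ].
So /dʒ/ is underlying, and a rule of depalatalization — palato-alveolar /dʒ/ becomes [g] when no front vowel follows — gives [g].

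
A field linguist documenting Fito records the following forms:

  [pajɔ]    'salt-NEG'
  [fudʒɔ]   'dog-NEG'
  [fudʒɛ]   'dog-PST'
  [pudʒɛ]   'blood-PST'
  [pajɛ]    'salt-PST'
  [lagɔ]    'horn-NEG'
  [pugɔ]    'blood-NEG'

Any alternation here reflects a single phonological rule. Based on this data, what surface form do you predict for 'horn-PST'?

'blood' shows [g] ~ [dʒ] at the end of the stem ([pugɔ] vs [pudʒɛ]).
If /dʒ/ were underlying and a rule turned it into [g] before the NEG suffix, 'dog' would also alternate; but it has [dʒ] in both [fudʒɔ] and [fudʒɛ].
So /g/ is underlying, and a rule of palatalization before a front vowel — /g/ becomes palato-alveolar [dʒ] before a front vowel — gives [dʒ].
The one attested form of 'horn', [lagɔ], shows underlying /lag/. Applying the same rule before a front vowel gives [ladʒɛ].

[ladʒɛ]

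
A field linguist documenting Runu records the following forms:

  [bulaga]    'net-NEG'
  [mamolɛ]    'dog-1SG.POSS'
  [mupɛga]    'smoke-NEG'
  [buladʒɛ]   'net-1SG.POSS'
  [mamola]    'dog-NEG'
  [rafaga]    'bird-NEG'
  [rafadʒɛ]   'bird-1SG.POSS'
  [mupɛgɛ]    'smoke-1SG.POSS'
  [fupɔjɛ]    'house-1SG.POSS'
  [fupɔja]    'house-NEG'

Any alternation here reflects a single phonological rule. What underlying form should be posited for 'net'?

The root 'net' surfaces as [bulaga] and [buladʒɛ], with a stem-final [g] ~ [dʒ] alternation.
If /g/ were underlying and a rule turned it into [dʒ] before the 1SG.POSS suffix, 'smoke' would also alternate; but it has [g] in both [mupɛga] and [mupɛgɛ].
The underlying segment must be /dʒ/; palato-alveolar /dʒ/ becomes [g] when no front vowel follows, yielding [g] there.

/buladʒ/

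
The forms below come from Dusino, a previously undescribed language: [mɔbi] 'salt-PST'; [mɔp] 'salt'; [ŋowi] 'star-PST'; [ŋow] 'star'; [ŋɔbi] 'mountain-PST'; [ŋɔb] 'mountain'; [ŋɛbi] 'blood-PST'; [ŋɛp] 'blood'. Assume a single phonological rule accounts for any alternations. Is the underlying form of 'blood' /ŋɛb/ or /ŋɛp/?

/ŋɛp/

The root 'blood' surfaces as [ŋɛbi] and [ŋɛp], with a stem-final [b] ~ [p] alternation.
Compare 'mountain', with invariant [b] in [ŋɔbi] and [ŋɔb]: an analysis with underlying /b/ and a rule producing [p] in isolation would wrongly predict alternation here too.
Therefore /p/ is basic and [b] is derived by intervocalic voicing (voiceless stops become voiced between vowels).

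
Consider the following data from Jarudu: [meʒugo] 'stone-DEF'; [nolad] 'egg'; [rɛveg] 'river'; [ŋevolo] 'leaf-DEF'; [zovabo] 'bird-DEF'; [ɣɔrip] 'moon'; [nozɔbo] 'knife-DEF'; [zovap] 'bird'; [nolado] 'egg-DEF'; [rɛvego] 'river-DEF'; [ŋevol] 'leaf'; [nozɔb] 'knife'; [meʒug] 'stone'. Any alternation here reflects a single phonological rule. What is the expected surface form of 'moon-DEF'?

[ɣɔribo]

'bird' shows [p] ~ [b] at the end of the stem ([zovap] vs [zovabo]).
If /b/ were underlying and a rule turned it into [p] in isolation, 'knife' would also alternate; but it has [b] in both [nozɔb] and [nozɔbo].
The alternation reflects intervocalic voicing: voiceless stops become voiced between vowels. /p/ is underlying.
From [ɣɔrip] the stem 'moon' is /ɣɔrip/; between vowels this yields [ɣɔribo].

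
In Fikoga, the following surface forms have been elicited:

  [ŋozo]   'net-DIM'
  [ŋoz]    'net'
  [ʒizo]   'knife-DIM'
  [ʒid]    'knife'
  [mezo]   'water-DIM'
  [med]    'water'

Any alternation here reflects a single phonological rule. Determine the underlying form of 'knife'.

/ʒid/

'knife' shows [z] ~ [d] at the end of the stem ([ʒizo] vs [ʒid]).
The stem 'net' ([ŋozo], [ŋoz]) shows [z] unchanged in both environments, so [z] cannot be basic with [d] derived in isolation.
Therefore /d/ is basic and [z] is derived by intervocalic spirantization (voiced stops become fricatives between vowels).
The underlying form of 'knife' is therefore /ʒid/.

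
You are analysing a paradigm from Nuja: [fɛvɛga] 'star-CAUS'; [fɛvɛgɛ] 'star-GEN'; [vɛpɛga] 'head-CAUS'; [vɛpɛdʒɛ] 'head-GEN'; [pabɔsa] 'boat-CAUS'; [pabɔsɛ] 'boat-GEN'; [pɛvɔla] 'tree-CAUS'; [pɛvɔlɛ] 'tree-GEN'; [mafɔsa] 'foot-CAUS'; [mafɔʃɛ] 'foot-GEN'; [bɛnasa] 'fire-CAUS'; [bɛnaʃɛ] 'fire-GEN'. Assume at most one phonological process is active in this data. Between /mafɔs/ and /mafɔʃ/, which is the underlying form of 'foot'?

In [mafɔsa] and [mafɔʃɛ] the final segment of 'foot' alternates: [s] ~ [ʃ].
But 'boat' keeps [s] in both environments ([pabɔsa], [pabɔsɛ]), so there is no rule changing /s/ to [ʃ] before the GEN suffix.
Therefore /ʃ/ is basic and [s] is derived by depalatalization (palato-alveolar /dʒ/ and /ʃ/ become [g] and [s] when no front vowel follows).

/mafɔʃ/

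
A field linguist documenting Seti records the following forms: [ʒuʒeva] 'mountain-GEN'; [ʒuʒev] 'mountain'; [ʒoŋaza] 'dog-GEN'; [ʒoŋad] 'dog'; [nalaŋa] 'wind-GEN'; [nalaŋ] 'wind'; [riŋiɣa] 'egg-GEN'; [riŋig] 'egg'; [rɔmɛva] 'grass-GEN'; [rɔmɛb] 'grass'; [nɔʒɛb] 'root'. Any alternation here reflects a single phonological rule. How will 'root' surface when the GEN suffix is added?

'grass' shows [v] ~ [b] at the end of the stem ([rɔmɛva] vs [rɔmɛb]).
If /v/ were underlying and a rule turned it into [b] in isolation, 'mountain' would also alternate; but it has [v] in both [ʒuʒeva] and [ʒuʒev].
So /b/ is underlying, and a rule of intervocalic spirantization — voiced stops become fricatives between vowels — gives [v].
The one attested form of 'root', [nɔʒɛb], shows underlying /nɔʒɛb/. Applying the same rule between vowels gives [nɔʒɛva].

[nɔʒɛva]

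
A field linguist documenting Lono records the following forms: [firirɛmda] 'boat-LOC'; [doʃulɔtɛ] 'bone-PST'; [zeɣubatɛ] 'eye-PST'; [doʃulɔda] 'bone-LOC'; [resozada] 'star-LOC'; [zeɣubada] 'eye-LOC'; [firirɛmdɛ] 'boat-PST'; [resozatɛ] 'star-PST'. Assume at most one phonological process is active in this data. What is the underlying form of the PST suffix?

/-tɛ/

The PST morpheme has two allomorphs, [-dɛ] and [-tɛ].
By contrast the LOC suffix keeps its initial [d] throughout — that segment must be underlying.
The PST suffix is therefore /-tɛ/ underlyingly, with post-nasal voicing: voiceless stops become voiced after a nasal.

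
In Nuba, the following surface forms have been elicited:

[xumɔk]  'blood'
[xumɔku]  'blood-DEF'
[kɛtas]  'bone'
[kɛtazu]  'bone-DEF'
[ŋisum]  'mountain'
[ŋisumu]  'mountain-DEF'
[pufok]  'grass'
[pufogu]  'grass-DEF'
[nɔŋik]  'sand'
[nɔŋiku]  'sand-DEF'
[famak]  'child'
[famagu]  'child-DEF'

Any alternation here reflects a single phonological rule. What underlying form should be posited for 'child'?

/famag/

In [famak] and [famagu] the final segment of 'child' alternates: [k] ~ [g].
If /k/ were underlying and a rule turned it into [g] before the DEF suffix, 'blood' would also alternate; but it has [k] in both [xumɔk] and [xumɔku].
Therefore /g/ is basic and [k] is derived by word-final obstruent devoicing (voiced obstruents become voiceless word-finally).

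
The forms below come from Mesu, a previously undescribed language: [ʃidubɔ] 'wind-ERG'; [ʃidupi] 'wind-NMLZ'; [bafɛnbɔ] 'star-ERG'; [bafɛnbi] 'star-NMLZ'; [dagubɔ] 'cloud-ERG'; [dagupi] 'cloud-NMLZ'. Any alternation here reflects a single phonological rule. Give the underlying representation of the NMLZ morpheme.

/-pi/

The NMLZ morpheme has two allomorphs, [-bi] and [-pi].
By contrast the ERG suffix keeps its initial [b] throughout — that segment must be underlying.
The NMLZ suffix is therefore /-pi/ underlyingly, with post-nasal voicing: voiceless stops become voiced after a nasal.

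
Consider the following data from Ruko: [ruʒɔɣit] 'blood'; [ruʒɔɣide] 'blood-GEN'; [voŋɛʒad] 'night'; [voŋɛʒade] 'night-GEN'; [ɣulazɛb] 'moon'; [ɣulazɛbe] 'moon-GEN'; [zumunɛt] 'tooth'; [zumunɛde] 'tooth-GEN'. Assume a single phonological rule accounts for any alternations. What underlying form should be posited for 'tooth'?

'tooth' shows [t] ~ [d] at the end of the stem ([zumunɛt] vs [zumunɛde]).
But 'night' keeps [d] in both environments ([voŋɛʒad], [voŋɛʒade]), so there is no rule changing /d/ to [t] in isolation.
So /t/ is underlying, and a rule of intervocalic voicing — voiceless stops become voiced between vowels — gives [d].
The underlying form of 'tooth' is therefore /zumunɛt/.

/zumunɛt/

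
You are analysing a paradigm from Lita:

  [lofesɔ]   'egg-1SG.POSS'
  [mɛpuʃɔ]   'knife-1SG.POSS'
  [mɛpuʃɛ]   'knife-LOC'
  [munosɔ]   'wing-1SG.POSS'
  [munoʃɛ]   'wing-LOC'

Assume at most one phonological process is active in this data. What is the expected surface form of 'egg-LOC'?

[lofeʃɛ]

'wing' shows [s] ~ [ʃ] at the end of the stem ([munosɔ] vs [munoʃɛ]).
The stem 'knife' ([mɛpuʃɔ], [mɛpuʃɛ]) shows [ʃ] unchanged in both environments, so [ʃ] cannot be basic with [s] derived before the 1SG.POSS suffix.
The underlying segment must be /s/; /s/ becomes palato-alveolar [ʃ] before a front vowel, yielding [ʃ] there.
The one attested form of 'egg', [lofesɔ], shows underlying /lofes/. Applying the same rule before a front vowel gives [lofeʃɛ].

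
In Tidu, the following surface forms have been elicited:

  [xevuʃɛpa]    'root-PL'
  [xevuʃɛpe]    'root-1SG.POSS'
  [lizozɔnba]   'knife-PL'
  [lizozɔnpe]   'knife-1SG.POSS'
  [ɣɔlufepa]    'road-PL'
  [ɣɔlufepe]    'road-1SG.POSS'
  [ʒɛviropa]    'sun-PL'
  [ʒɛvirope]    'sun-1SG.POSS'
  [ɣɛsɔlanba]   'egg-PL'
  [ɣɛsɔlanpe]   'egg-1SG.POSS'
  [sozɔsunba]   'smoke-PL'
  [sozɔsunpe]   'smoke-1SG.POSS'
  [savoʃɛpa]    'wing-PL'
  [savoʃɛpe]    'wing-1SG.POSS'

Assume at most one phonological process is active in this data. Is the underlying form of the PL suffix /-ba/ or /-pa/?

The PL morpheme has two allomorphs, [-ba] and [-pa].
The 1SG.POSS suffix, which begins with [p], is invariant after every stem; so [p] is not altered by any rule here.
The PL suffix is therefore /-ba/ underlyingly, with post-vocalic devoicing: voiced stops become voiceless after a vowel.

/-ba/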